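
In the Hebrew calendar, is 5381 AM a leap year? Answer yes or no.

no

Hebrew year 5381 is year 4 of its 19-year Metonic cycle; leap years are at positions 3, 6, 8, 11, 14, 17, 19, so it is a common year (12 months).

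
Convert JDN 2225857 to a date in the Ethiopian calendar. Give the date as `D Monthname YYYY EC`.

29 Tir 1374 EC

JDN 2225857 is 1 February 1382 in the proleptic Gregorian calendar.
In the Ethiopian calendar that day is 29 Tir 1374 EC.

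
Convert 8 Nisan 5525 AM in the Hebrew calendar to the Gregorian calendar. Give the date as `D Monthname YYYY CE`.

30 March 1765 CE

Julian Day Number of the source date = 2365802.
Converting JDN 2365802 to the Gregorian calendar gives 30 March 1765 CE.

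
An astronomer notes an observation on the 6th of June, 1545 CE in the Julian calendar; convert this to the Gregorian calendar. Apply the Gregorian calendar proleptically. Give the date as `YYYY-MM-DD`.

The Julian–Gregorian offset here is 10 days (Julian trailing).
6 June 1545 Julian + 10 days → 16 June 1545 Gregorian.

1545-06-16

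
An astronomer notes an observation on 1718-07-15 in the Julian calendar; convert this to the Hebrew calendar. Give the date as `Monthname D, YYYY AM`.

Tammuz 27, 5478 AM

The source date corresponds to 26 July 1718 in the Gregorian calendar (JDN 2348753).
That day falls on 27 Tammuz 5478 AM in the Hebrew calendar.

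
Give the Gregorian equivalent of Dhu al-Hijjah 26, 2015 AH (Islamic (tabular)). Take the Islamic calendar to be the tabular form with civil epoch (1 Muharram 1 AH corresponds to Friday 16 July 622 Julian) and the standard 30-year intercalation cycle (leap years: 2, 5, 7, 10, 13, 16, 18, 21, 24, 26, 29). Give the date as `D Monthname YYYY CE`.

13 July 2577 CE

Both dates share Julian Day Number 2662484; in the Gregorian calendar that is 13 July 2577 CE.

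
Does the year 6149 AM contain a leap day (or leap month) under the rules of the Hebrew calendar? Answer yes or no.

Hebrew year 6149 is year 12 of its 19-year Metonic cycle; leap years are at positions 3, 6, 8, 11, 14, 17, 19, so it is a common year (12 months).

no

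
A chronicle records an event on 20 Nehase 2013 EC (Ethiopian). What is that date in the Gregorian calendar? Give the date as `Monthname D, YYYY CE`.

Julian Day Number of the source date = 2459453.
Converting JDN 2459453 to the Gregorian calendar gives 26 August 2021 CE.

August 26, 2021 CE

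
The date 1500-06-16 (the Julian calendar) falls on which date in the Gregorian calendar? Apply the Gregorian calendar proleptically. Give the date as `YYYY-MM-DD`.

1500-06-26

The Julian–Gregorian offset here is 10 days (Julian trailing).
16 June 1500 Julian + 10 days → 26 June 1500 Gregorian.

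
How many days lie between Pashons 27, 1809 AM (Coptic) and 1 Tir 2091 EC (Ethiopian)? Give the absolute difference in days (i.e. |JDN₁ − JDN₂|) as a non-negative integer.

JDN of the first date = 2485668.
JDN of the second date = 2487713.
|2487713 − 2485668| = 2045.

2045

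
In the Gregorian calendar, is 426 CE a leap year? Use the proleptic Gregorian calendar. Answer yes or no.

no

426 is not divisible by 4, so it is a common year.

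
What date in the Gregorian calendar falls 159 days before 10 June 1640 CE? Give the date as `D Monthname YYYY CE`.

JDN of 10 June 1640 CE = 2320219.
2320219 − 159 = 2320060.
JDN 2320060 in the Gregorian calendar is 3 January 1640 CE.

3 January 1640 CE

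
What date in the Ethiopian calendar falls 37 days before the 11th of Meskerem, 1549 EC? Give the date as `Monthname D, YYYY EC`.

The starting date is JDN 2289638; 2289638 − 37 = 2289601.
JDN 2289601 corresponds to Nehase 9, 1548 EC.

Nehase 9, 1548 EC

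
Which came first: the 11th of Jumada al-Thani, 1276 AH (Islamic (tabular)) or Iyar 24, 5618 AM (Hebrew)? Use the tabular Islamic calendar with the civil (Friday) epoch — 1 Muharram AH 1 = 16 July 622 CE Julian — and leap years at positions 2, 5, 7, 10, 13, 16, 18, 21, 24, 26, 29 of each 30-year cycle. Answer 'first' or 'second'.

second

The two dates have Julian Day Numbers 2400415 and 2399808 respectively.
Since 2399808 < 2400415, the second date comes first.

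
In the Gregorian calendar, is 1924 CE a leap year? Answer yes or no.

yes

1924 is divisible by 4 and not by 100, so it is a leap year.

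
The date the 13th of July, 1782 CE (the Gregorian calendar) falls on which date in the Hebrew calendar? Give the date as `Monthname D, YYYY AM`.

Julian Day Number of the source date = 2372116.
Converting JDN 2372116 to the Hebrew calendar gives 2 Av 5542 AM.

Av 2, 5542 AM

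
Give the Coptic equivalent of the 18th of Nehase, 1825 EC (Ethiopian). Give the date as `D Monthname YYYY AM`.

The source date corresponds to 23 August 1833 in the Gregorian calendar (JDN 2390784).
That day falls on 18 Mesori 1549 AM in the Coptic calendar.

18 Mesori 1549 AM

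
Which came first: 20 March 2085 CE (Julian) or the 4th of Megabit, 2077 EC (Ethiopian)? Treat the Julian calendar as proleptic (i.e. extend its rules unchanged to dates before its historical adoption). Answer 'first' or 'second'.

The two dates have Julian Day Numbers 2482683 and 2482663 respectively.
Since 2482663 < 2482683, the second date comes first.

second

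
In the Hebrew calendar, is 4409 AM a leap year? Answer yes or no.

Hebrew year 4409 is year 1 of its 19-year Metonic cycle; leap years are at positions 3, 6, 8, 11, 14, 17, 19, so it is a common year (12 months).

no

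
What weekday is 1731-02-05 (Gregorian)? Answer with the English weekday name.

Monday

2353330 ≡ 0 (mod 7); counting from Monday = 0 gives Monday.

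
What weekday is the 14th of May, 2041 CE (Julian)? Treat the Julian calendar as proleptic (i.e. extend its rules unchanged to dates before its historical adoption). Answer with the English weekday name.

This is JDN 2466667 (27 May 2041 Gregorian).
JDN 2466667 mod 7 = 0, and JDN 0 was a Monday, so this is a Monday.

Monday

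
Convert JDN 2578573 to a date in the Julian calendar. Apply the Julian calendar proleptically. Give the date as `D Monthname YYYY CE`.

1 October 2347 CE

JDN 2578573 is 17 October 2347 in the Gregorian calendar.
In the Julian calendar that day is 1 October 2347 CE.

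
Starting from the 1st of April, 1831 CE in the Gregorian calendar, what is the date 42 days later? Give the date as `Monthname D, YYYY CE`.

May 13, 1831 CE

Counting 42 days forward from JDN 2389909 reaches JDN 2389951, which is May 13, 1831 CE.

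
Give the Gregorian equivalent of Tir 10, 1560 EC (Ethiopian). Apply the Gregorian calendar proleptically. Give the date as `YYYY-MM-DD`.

1568-01-16

Both dates share Julian Day Number 2293775; in the Gregorian calendar that is 16 January 1568 CE.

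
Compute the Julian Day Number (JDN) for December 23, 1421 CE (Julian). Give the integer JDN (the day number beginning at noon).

Equivalently 1 January 1422 (proleptic Gregorian).
JDN 2451545 is 1 January 2000 CE (Gregorian); the target day is −211110 days from there, so JDN = 2240435.

2240435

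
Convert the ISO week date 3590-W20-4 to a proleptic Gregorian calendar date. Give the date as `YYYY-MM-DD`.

ISO week 1 of 3590 is the week containing the first Thursday of 3590.
Week 20, day 4 (Thursday) lands on 3590-05-17.

3590-05-17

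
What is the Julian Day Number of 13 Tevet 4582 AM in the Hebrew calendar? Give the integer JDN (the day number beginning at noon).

2021273

In the proleptic Gregorian calendar the same day is 15 December 821.
JDN 2451545 is 1 January 2000 CE (Gregorian); the target day is −430272 days from there, so JDN = 2021273.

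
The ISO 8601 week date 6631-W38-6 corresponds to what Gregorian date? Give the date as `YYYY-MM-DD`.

ISO week 1 of 6631 is the week containing the first Thursday of 6631.
Week 38, day 6 (Saturday) lands on 6631-09-24.

6631-09-24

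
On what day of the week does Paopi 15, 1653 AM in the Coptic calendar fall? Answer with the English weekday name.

Sunday

This is JDN 2428467 (25 October 1936 Gregorian).
Since JDN mod 7 = 6 (0 = Monday), the day is Sunday.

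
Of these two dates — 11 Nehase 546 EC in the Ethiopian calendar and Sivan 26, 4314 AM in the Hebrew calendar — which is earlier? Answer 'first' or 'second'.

First date → JDN 1923622; second date → JDN 1923570.
JDN 1923570 < JDN 1923622, so the second date is earlier.

second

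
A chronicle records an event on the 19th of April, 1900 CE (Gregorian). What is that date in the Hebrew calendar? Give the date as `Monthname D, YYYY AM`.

Nisan 20, 5660 AM

Both dates share Julian Day Number 2415129; in the Hebrew calendar that is 20 Nisan 5660 AM.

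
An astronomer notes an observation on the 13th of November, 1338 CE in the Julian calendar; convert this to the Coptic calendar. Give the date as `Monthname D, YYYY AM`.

Both dates share Julian Day Number 2210079; in the Coptic calendar that is 17 Hathor 1055 AM.

Hathor 17, 1055 AM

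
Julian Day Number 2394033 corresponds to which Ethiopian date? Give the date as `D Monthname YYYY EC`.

10 Hamle 1834 EC

JDN 2394033 is 16 July 1842 in the Gregorian calendar.
In the Ethiopian calendar that day is 10 Hamle 1834 EC.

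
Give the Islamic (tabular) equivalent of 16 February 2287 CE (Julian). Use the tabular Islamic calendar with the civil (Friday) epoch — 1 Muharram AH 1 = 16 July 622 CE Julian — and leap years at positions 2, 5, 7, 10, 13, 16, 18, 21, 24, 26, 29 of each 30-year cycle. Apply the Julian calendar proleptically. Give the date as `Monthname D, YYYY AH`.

Both dates share Julian Day Number 2556431; in the tabular Islamic calendar that is 17 Ramadan 1716 AH.

Ramadan 17, 1716 AH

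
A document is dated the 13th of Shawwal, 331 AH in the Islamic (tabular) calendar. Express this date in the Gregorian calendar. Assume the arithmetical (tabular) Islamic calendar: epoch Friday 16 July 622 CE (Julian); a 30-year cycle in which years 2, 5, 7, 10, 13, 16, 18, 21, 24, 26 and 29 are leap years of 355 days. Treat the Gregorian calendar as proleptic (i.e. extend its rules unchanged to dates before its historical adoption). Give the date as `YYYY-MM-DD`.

Julian Day Number of the source date = 2065659.
Converting JDN 2065659 to the Gregorian calendar gives 25 June 943 CE.

0943-06-25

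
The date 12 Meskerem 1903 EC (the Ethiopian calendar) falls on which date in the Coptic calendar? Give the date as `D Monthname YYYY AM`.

The source date corresponds to 22 September 1910 in the Gregorian calendar (JDN 2418937).
That day falls on 12 Thout 1627 AM in the Coptic calendar.

12 Thout 1627 AM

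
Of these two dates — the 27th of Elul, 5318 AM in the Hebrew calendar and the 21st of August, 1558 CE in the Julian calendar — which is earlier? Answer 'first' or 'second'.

The two dates have Julian Day Numbers 2290370 and 2290350 respectively.
Since 2290350 < 2290370, the second date comes first.

second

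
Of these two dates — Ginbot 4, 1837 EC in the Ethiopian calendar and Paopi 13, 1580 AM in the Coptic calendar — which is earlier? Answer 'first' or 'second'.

The two dates have Julian Day Numbers 2395063 and 2401802 respectively.
Since 2395063 < 2401802, the first date comes first.

first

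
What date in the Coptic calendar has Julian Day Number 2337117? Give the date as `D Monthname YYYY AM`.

JDN 2337117 is 15 September 1686 in the Gregorian calendar.
In the Coptic calendar that day is 8 Thout 1403 AM.

8 Thout 1403 AM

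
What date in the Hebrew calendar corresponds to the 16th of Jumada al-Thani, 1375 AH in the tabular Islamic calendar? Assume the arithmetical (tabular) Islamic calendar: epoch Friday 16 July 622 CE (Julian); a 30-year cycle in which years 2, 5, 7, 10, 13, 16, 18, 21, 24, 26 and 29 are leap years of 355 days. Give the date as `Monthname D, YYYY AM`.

Shevat 17, 5716 AM

Both dates share Julian Day Number 2435503; in the Hebrew calendar that is 17 Shevat 5716 AM.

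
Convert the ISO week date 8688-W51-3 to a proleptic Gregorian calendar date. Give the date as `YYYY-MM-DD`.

ISO week 1 of 8688 is the week containing the first Thursday of 8688.
Week 51, day 3 (Wednesday) lands on 8688-12-19.

8688-12-19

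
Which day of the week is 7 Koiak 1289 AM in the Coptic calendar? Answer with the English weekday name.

This is JDN 2295568 (13 December 1572 Gregorian).
Since JDN mod 7 = 2 (0 = Monday), the day is Wednesday.

Wednesday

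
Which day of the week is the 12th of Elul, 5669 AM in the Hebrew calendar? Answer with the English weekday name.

Sunday

Equivalently 29 August 1909 Gregorian, JDN 2418548.
2418548 ≡ 6 (mod 7); counting from Monday = 0 gives Sunday.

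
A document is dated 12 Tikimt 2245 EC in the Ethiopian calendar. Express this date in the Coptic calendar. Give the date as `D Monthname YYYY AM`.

12 Paopi 1969 AM

The source date corresponds to 24 October 2252 in the Gregorian calendar (JDN 2543883).
That day falls on 12 Paopi 1969 AM in the Coptic calendar.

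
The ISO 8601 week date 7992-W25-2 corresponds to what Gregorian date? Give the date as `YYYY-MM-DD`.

7992-06-16

ISO week 1 of 7992 is the week containing the first Thursday of 7992.
Week 25, day 2 (Tuesday) lands on 7992-06-16.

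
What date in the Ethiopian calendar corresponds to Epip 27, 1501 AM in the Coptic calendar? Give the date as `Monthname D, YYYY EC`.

Julian Day Number of the source date = 2373231.
Converting JDN 2373231 to the Ethiopian calendar gives 27 Hamle 1777 EC.

Hamle 27, 1777 EC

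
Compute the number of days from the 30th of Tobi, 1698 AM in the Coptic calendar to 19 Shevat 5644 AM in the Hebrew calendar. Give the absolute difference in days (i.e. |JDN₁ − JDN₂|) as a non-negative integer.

35786

JDN of the first date = 2445008.
JDN of the second date = 2409222.
|2409222 − 2445008| = 35786.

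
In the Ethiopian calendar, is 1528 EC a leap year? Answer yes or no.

1528 mod 4 = 0; in the Ethiopian calendar a year is leap when year mod 4 = 3, so it is a common year.

no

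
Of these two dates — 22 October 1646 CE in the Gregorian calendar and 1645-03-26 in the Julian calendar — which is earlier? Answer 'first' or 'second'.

The two dates have Julian Day Numbers 2322544 and 2321979 respectively.
Since 2321979 < 2322544, the second date comes first.

second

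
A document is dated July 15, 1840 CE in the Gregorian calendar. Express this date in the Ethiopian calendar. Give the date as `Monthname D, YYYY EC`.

Hamle 9, 1832 EC

Both dates share Julian Day Number 2393302; in the Ethiopian calendar that is 9 Hamle 1832 EC.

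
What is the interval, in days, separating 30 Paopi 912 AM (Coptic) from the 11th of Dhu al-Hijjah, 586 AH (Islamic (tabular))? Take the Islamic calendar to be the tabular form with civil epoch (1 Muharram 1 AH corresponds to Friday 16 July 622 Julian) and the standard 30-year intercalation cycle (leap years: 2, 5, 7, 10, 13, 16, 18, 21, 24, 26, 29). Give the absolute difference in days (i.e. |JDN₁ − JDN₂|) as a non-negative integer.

1753

JDN of the first date = 2157832.
JDN of the second date = 2156079.
|2156079 − 2157832| = 1753.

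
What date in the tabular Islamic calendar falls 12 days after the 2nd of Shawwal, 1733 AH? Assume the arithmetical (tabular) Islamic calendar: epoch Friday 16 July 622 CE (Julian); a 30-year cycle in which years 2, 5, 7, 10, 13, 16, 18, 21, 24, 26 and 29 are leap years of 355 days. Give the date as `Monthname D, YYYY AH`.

Shawwal 14, 1733 AH

Counting 12 days forward from JDN 2562470 reaches JDN 2562482, which is Shawwal 14, 1733 AH.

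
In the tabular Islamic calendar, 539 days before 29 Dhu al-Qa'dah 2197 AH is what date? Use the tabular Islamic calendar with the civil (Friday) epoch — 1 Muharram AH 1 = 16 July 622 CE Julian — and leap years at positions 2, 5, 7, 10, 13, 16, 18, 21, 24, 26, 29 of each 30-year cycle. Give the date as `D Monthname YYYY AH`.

21 Jumada al-Awwal 2196 AH

JDN of 29 Dhu al-Qa'dah 2197 AH = 2726952.
2726952 − 539 = 2726413.
JDN 2726413 in the tabular Islamic calendar is 21 Jumada al-Awwal 2196 AH.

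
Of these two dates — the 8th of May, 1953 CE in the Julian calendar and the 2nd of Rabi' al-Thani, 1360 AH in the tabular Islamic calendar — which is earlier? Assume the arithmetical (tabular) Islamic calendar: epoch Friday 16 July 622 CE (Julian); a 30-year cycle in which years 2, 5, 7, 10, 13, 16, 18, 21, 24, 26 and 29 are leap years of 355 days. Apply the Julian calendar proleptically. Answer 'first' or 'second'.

First date → JDN 2434519; second date → JDN 2430114.
JDN 2430114 < JDN 2434519, so the second date is earlier.

second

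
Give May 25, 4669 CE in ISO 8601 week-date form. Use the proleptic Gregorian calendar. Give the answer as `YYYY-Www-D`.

The weekday is Tuesday (ISO weekday 2).
That Tuesday belongs to ISO week 21 of ISO year 4669.

4669-W21-2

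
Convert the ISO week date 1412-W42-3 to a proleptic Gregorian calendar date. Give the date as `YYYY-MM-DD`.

1412-10-14

ISO week 1 of 1412 is the week containing the first Thursday of 1412.
Week 42, day 3 (Wednesday) lands on 1412-10-14.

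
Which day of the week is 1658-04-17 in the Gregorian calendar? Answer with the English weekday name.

Since JDN mod 7 = 2 (0 = Monday), the day is Wednesday.

Wednesday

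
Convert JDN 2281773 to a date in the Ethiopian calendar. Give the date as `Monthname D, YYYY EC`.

Megabit 2, 1527 EC

The proleptic Gregorian equivalent of JDN 2281773 is 8 March 1535.
In the Ethiopian calendar that day is Megabit 2, 1527 EC.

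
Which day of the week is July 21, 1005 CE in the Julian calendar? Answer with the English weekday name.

Equivalently 27 July 1005 Gregorian, JDN 2088336.
2088336 ≡ 5 (mod 7); counting from Monday = 0 gives Saturday.

Saturday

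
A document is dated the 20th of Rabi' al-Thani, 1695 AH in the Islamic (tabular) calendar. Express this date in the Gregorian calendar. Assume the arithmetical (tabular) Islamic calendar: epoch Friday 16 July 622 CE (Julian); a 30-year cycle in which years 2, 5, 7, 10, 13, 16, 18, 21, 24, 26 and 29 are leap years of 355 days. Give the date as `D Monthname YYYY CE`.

26 May 2266 CE

Julian Day Number of the source date = 2548845.
Converting JDN 2548845 to the Gregorian calendar gives 26 May 2266 CE.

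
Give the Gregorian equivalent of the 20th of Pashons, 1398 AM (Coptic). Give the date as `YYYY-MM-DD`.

Both dates share Julian Day Number 2335543; in the Gregorian calendar that is 25 May 1682 CE.

1682-05-25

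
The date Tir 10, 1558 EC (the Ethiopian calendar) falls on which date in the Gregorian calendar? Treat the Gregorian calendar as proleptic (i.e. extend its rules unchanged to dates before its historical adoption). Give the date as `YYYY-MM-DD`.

1566-01-15

Julian Day Number of the source date = 2293044.
Converting JDN 2293044 to the Gregorian calendar gives 15 January 1566 CE.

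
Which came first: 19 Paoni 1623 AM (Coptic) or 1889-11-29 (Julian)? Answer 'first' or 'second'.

Converting both to JDN: 2417753 vs 2411348; the smaller is the second.

second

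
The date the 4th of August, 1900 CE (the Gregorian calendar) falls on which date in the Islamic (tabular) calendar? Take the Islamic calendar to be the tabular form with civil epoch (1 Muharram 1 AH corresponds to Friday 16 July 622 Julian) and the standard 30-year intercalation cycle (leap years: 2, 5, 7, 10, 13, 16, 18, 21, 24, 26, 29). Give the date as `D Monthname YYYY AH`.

Julian Day Number of the source date = 2415236.
Converting JDN 2415236 to the tabular Islamic calendar gives 7 Rabi' al-Thani 1318 AH.

7 Rabi' al-Thani 1318 AH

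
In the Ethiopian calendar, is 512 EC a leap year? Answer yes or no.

512 mod 4 = 0; in the Ethiopian calendar a year is leap when year mod 4 = 3, so it is a common year.

no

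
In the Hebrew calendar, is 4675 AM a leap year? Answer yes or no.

no

Hebrew year 4675 is year 1 of its 19-year Metonic cycle; leap years are at positions 3, 6, 8, 11, 14, 17, 19, so it is a common year (12 months).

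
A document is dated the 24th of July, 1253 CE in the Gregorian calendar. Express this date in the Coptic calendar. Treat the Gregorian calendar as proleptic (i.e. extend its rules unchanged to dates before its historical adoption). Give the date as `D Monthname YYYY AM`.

23 Epip 969 AM

Julian Day Number of the source date = 2178914.
Converting JDN 2178914 to the Coptic calendar gives 23 Epip 969 AM.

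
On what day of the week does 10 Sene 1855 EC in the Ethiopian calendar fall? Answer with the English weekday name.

Equivalently 16 June 1863 Gregorian, JDN 2401673.
JDN 2401673 mod 7 = 1, and JDN 0 was a Monday, so this is a Tuesday.

Tuesday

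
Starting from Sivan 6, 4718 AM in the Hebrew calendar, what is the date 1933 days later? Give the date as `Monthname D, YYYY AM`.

Elul 19, 4723 AM

JDN of Sivan 6, 4718 AM = 2071113.
2071113 + 1933 = 2073046.
JDN 2073046 in the Hebrew calendar is Elul 19, 4723 AM.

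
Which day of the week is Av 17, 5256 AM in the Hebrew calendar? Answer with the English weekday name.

This is JDN 2267680 (5 August 1496 Gregorian).
JDN 2267680 mod 7 = 2, and JDN 0 was a Monday, so this is a Wednesday.

Wednesday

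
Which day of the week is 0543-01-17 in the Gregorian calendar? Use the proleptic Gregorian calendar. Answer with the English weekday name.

Thursday

JDN 1919403 mod 7 = 3, and JDN 0 was a Monday, so this is a Thursday.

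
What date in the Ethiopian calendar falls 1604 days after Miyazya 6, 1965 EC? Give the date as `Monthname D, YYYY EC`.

The starting date is JDN 2441787; 2441787 + 1604 = 2443391.
JDN 2443391 corresponds to Nehase 29, 1969 EC.

Nehase 29, 1969 EC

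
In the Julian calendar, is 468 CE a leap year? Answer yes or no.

yes

468 mod 4 = 0, so it is a leap year in the Julian calendar.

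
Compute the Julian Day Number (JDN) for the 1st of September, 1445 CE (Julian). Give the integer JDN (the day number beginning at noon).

2249088

Equivalently 10 September 1445 (proleptic Gregorian).
JDN 2299161 is 15 October 1582 CE (Gregorian); the target day is −50073 days from there, so JDN = 2249088.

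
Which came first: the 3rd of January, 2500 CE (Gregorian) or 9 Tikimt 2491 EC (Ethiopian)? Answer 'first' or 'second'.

First date → JDN 2634169; second date → JDN 2633731.
JDN 2633731 < JDN 2634169, so the second date is earlier.

second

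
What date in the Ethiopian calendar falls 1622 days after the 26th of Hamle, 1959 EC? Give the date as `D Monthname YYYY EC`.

JDN of the 26th of Hamle, 1959 EC = 2439705.
2439705 + 1622 = 2441327.
JDN 2441327 in the Ethiopian calendar is 1 Tir 1964 EC.

1 Tir 1964 EC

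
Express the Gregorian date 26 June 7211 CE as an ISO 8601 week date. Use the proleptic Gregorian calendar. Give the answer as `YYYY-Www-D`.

The weekday is Sunday (ISO weekday 7).
That Sunday belongs to ISO week 25 of ISO year 7211.

7211-W25-7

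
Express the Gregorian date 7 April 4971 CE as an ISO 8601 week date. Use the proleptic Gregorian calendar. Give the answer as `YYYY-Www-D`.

The weekday is Sunday (ISO weekday 7).
That Sunday belongs to ISO week 14 of ISO year 4971.

4971-W14-7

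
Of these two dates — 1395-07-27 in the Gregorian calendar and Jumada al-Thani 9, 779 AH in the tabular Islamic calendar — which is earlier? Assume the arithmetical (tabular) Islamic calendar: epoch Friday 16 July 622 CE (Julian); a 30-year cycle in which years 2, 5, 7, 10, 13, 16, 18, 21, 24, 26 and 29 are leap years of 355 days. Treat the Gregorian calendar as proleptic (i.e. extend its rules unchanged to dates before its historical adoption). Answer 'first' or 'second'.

second

First date → JDN 2230781; second date → JDN 2224293.
JDN 2224293 < JDN 2230781, so the second date is earlier.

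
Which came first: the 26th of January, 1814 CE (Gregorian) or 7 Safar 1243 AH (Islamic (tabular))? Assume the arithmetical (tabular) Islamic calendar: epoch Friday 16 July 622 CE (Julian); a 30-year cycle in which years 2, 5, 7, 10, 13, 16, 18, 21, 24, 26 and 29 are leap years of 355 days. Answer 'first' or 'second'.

First date → JDN 2383635; second date → JDN 2388599.
JDN 2383635 < JDN 2388599, so the first date is earlier.

first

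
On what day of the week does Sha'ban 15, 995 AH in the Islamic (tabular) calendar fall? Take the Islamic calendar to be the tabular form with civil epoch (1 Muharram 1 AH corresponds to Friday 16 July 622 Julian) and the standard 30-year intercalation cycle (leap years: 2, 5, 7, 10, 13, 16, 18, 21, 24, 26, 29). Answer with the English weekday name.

Tuesday

Equivalently 21 July 1587 Gregorian, JDN 2300901.
JDN 2300901 mod 7 = 1, and JDN 0 was a Monday, so this is a Tuesday.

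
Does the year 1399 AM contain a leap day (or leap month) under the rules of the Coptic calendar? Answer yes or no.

1399 mod 4 = 3; in the Coptic calendar a year is leap when year mod 4 = 3, so it is a leap year.

yes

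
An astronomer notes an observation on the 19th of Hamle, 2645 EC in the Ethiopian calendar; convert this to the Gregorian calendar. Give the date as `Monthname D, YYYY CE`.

July 31, 2653 CE

Both dates share Julian Day Number 2690260; in the Gregorian calendar that is 31 July 2653 CE.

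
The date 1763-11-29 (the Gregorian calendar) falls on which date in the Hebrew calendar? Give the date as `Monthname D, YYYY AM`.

Julian Day Number of the source date = 2365315.
Converting JDN 2365315 to the Hebrew calendar gives 23 Kislev 5524 AM.

Kislev 23, 5524 AM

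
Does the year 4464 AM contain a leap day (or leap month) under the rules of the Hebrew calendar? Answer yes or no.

no

Hebrew year 4464 is year 18 of its 19-year Metonic cycle; leap years are at positions 3, 6, 8, 11, 14, 17, 19, so it is a common year (12 months).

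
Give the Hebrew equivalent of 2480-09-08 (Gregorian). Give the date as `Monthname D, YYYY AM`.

Both dates share Julian Day Number 2627113; in the Hebrew calendar that is 3 Elul 6240 AM.

Elul 3, 6240 AM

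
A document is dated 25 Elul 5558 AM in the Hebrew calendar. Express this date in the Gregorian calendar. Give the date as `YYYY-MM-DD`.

1798-09-06

Both dates share Julian Day Number 2378015; in the Gregorian calendar that is 6 September 1798 CE.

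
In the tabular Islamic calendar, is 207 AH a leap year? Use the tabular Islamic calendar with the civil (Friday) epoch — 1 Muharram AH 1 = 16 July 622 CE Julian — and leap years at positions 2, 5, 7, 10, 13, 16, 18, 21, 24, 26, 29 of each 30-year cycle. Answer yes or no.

Year 207 AH is year 27 of its 30-year cycle; leap positions are 2, 5, 7, 10, 13, 16, 18, 21, 24, 26, 29, so it is a common year (354 days).

no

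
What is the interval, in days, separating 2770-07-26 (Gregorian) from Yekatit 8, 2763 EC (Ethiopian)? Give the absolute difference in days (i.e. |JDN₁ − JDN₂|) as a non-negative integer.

210

First date → JDN 2732988; second date → JDN 2733198.
The interval is |2732988 − 2733198| = 210 days.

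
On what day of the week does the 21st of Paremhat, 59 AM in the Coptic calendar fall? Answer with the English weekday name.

Thursday

This is JDN 1846414 (18 March 343 Gregorian).
Since JDN mod 7 = 3 (0 = Monday), the day is Thursday.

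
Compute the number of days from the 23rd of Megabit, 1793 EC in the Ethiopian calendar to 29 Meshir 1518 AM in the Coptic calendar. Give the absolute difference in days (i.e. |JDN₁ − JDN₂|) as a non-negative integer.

341

First date → JDN 2378951; second date → JDN 2379292.
The interval is |2378951 − 2379292| = 341 days.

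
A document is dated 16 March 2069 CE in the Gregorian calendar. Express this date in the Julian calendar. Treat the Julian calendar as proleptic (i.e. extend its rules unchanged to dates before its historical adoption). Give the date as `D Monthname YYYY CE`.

3 March 2069 CE

The Julian–Gregorian offset here is 13 days (Julian trailing).
16 March 2069 Gregorian − 13 days → 3 March 2069 Julian.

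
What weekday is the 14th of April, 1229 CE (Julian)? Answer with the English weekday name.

This is JDN 2170054 (21 April 1229 Gregorian).
Since JDN mod 7 = 5 (0 = Monday), the day is Saturday.

Saturday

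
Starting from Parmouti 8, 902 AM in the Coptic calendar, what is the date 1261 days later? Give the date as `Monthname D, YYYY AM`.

JDN of Parmouti 8, 902 AM = 2154337.
2154337 + 1261 = 2155598.
JDN 2155598 in the Coptic calendar is Thout 18, 906 AM.

Thout 18, 906 AM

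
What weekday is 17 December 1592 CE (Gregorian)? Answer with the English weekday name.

Thursday

Since JDN mod 7 = 3 (0 = Monday), the day is Thursday.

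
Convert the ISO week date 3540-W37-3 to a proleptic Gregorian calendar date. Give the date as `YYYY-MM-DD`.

ISO week 1 of 3540 is the week containing the first Thursday of 3540.
Week 37, day 3 (Wednesday) lands on 3540-09-11.

3540-09-11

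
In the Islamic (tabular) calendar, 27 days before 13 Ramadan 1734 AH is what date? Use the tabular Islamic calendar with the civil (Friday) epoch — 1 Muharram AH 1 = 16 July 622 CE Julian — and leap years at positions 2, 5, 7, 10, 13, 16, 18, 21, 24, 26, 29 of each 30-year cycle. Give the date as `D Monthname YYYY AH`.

Counting 27 days back from JDN 2562805 reaches JDN 2562778, which is 15 Sha'ban 1734 AH.

15 Sha'ban 1734 AH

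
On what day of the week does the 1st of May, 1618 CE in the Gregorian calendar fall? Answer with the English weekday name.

Since JDN mod 7 = 1 (0 = Monday), the day is Tuesday.

Tuesday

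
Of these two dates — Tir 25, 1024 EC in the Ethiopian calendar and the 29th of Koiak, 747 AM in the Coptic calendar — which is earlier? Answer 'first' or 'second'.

second

Converting both to JDN: 2098016 vs 2097624; the smaller is the second.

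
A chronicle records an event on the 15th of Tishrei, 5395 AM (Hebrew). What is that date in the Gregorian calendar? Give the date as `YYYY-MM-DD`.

Julian Day Number of the source date = 2318146.
Converting JDN 2318146 to the Gregorian calendar gives 7 October 1634 CE.

1634-10-07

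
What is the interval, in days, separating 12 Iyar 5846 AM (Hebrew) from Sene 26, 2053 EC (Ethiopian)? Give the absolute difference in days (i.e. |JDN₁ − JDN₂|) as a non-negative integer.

9063

JDN of the first date = 2483072.
JDN of the second date = 2474009.
|2474009 − 2483072| = 9063.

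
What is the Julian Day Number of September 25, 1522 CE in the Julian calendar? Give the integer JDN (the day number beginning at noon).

2277236

In the proleptic Gregorian calendar the same day is 5 October 1522.
JDN 2400001 is 17 November 1858 CE (Gregorian), MJD 0; the target day is −122765 days from there, so JDN = 2277236.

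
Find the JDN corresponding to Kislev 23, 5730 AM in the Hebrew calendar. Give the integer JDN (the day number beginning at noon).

2440559

Equivalently 3 December 1969 (Gregorian).
JDN 2451545 is 1 January 2000 CE (Gregorian); the target day is −10986 days from there, so JDN = 2440559.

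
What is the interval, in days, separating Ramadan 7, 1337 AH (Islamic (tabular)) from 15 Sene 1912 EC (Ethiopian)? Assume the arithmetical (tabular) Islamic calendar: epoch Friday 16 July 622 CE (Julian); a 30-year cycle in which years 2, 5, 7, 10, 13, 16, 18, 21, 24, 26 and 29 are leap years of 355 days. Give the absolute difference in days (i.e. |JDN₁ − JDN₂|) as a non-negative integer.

JDN of the first date = 2422116.
JDN of the second date = 2422498.
|2422498 − 2422116| = 382.

382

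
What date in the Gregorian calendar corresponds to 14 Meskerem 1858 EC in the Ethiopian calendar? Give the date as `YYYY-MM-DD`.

Julian Day Number of the source date = 2402503.
Converting JDN 2402503 to the Gregorian calendar gives 23 September 1865 CE.

1865-09-23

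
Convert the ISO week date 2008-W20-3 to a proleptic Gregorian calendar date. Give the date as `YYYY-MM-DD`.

2008-05-14

ISO week 1 of 2008 is the week containing the first Thursday of 2008.
Week 20, day 3 (Wednesday) lands on 2008-05-14.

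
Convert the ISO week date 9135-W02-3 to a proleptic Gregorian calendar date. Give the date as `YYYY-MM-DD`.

ISO week 1 of 9135 is the week containing the first Thursday of 9135.
Week 2, day 3 (Wednesday) lands on 9135-01-09.

9135-01-09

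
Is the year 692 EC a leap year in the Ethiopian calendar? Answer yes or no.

692 mod 4 = 0; in the Ethiopian calendar a year is leap when year mod 4 = 3, so it is a common year.

no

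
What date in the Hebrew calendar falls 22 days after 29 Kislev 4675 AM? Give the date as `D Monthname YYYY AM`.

22 Tevet 4675 AM

JDN of 29 Kislev 4675 AM = 2055250.
2055250 + 22 = 2055272.
JDN 2055272 in the Hebrew calendar is 22 Tevet 4675 AM.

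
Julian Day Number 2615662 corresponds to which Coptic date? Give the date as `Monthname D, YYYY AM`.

Parmouti 22, 2165 AM

The Gregorian equivalent of JDN 2615662 is 3 May 2449.
In the Coptic calendar that day is Parmouti 22, 2165 AM.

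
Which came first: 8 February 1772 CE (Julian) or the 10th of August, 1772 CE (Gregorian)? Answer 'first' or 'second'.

First date → JDN 2368319; second date → JDN 2368492.
JDN 2368319 < JDN 2368492, so the first date is earlier.

first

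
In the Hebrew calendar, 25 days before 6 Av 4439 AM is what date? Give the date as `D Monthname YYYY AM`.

The starting date is JDN 1969263; 1969263 − 25 = 1969238.
JDN 1969238 corresponds to 10 Tammuz 4439 AM.

10 Tammuz 4439 AM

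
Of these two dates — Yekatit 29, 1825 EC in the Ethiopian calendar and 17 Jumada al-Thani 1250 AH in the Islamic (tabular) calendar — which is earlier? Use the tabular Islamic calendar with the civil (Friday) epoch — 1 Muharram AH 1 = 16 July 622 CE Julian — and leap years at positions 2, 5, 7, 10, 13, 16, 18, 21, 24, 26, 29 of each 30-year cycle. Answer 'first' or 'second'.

Converting both to JDN: 2390615 vs 2391208; the smaller is the first.

first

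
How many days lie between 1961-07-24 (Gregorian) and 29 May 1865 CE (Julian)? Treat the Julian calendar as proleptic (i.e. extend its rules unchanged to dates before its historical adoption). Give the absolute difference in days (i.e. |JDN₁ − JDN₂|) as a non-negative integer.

35107

First date → JDN 2437505; second date → JDN 2402398.
The interval is |2437505 − 2402398| = 35107 days.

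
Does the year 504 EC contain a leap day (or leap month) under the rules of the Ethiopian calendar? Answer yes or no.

504 mod 4 = 0; in the Ethiopian calendar a year is leap when year mod 4 = 3, so it is a common year.

no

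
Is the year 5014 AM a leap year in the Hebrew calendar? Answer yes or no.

Hebrew year 5014 is year 17 of its 19-year Metonic cycle; leap years are at positions 3, 6, 8, 11, 14, 17, 19, so it is a leap year (13 months).

yes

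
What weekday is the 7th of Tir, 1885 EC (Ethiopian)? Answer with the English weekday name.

Saturday

This is JDN 2412478 (14 January 1893 Gregorian).
2412478 ≡ 5 (mod 7); counting from Monday = 0 gives Saturday.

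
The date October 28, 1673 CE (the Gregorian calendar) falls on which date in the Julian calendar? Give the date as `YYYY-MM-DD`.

1673-10-18

For dates in this range the Gregorian date is 10 days ahead of the Julian.
28 October 1673 Gregorian − 10 days → 18 October 1673 Julian.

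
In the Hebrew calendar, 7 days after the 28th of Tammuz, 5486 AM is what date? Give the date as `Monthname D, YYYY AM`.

JDN of the 28th of Tammuz, 5486 AM = 2351676.
2351676 + 7 = 2351683.
JDN 2351683 in the Hebrew calendar is Av 6, 5486 AM.

Av 6, 5486 AM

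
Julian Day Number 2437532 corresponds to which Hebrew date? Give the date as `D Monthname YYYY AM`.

8 Elul 5721 AM

JDN 2437532 is 20 August 1961 in the Gregorian calendar.
In the Hebrew calendar that day is 8 Elul 5721 AM.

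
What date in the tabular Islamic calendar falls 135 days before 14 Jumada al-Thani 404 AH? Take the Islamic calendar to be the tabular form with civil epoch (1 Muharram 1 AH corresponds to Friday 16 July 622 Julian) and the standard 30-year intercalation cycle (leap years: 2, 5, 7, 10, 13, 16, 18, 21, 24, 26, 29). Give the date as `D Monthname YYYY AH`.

27 Muharram 404 AH

JDN of 14 Jumada al-Thani 404 AH = 2091411.
2091411 − 135 = 2091276.
JDN 2091276 in the tabular Islamic calendar is 27 Muharram 404 AH.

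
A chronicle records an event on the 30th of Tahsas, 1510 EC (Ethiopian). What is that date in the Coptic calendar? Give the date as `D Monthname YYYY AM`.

30 Koiak 1234 AM

Both dates share Julian Day Number 2275502; in the Coptic calendar that is 30 Koiak 1234 AM.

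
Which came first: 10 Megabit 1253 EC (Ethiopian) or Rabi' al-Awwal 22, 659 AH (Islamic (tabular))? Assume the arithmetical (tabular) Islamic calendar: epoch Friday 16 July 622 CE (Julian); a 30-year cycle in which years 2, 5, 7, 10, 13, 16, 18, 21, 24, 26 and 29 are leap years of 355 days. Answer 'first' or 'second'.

Converting both to JDN: 2181703 vs 2181693; the smaller is the second.

second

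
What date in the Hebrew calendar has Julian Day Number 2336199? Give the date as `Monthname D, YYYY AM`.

Adar 25, 5444 AM

JDN 2336199 is 11 March 1684 in the Gregorian calendar.
In the Hebrew calendar that day is Adar 25, 5444 AM.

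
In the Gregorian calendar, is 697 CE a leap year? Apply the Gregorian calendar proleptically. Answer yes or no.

697 is not divisible by 4, so it is a common year.

no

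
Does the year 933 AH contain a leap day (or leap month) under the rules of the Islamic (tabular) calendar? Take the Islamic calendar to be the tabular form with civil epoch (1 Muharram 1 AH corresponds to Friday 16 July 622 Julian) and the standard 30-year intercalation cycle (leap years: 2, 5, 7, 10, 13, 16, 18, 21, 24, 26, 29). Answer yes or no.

Year 933 AH is year 3 of its 30-year cycle; leap positions are 2, 5, 7, 10, 13, 16, 18, 21, 24, 26, 29, so it is a common year (354 days).

no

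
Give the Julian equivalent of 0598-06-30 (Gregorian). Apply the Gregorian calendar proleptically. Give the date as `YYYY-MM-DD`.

0598-06-28

At this point the Julian calendar is 2 days behind the Gregorian.
30 June 598 Gregorian − 2 days → 28 June 598 Julian.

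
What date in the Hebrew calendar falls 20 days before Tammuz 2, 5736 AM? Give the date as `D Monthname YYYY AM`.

12 Sivan 5736 AM

JDN of Tammuz 2, 5736 AM = 2442960.
2442960 − 20 = 2442940.
JDN 2442940 in the Hebrew calendar is 12 Sivan 5736 AM.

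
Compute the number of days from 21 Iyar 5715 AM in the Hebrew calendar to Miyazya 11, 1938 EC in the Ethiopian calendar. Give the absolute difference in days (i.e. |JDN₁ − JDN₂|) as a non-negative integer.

JDN of the first date = 2435241.
JDN of the second date = 2431930.
|2431930 − 2435241| = 3311.

3311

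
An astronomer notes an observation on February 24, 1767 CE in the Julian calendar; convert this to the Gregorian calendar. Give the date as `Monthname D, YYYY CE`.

The Julian–Gregorian offset here is 11 days (Julian trailing).
24 February 1767 Julian + 11 days → 7 March 1767 Gregorian.

March 7, 1767 CE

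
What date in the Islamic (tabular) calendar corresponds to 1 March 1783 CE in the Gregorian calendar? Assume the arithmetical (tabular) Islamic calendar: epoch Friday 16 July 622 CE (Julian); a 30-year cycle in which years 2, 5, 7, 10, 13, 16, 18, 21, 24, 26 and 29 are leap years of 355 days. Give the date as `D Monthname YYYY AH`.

26 Rabi' al-Awwal 1197 AH

Julian Day Number of the source date = 2372347.
Converting JDN 2372347 to the tabular Islamic calendar gives 26 Rabi' al-Awwal 1197 AH.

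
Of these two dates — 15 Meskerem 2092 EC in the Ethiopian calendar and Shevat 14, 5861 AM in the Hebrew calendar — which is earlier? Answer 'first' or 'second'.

first

Converting both to JDN: 2487973 vs 2488478; the smaller is the first.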